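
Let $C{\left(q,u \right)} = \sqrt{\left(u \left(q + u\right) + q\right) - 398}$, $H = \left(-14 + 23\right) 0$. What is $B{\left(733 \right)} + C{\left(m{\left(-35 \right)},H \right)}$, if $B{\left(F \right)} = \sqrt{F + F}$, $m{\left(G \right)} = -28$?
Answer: $\sqrt{1466} + i \sqrt{426} \approx 38.288 + 20.64 i$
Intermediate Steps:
$B{\left(F \right)} = \sqrt{2} \sqrt{F}$ ($B{\left(F \right)} = \sqrt{2 F} = \sqrt{2} \sqrt{F}$)
$H = 0$ ($H = 9 \cdot 0 = 0$)
$C{\left(q,u \right)} = \sqrt{-398 + q + u \left(q + u\right)}$ ($C{\left(q,u \right)} = \sqrt{\left(q + u \left(q + u\right)\right) - 398} = \sqrt{-398 + q + u \left(q + u\right)}$)
$B{\left(733 \right)} + C{\left(m{\left(-35 \right)},H \right)} = \sqrt{2} \sqrt{733} + \sqrt{-398 - 28 + 0^{2} - 0} = \sqrt{1466} + \sqrt{-398 - 28 + 0 + 0} = \sqrt{1466} + \sqrt{-426} = \sqrt{1466} + i \sqrt{426}$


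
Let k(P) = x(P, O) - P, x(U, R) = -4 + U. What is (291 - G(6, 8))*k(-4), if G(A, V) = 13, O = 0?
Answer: -1112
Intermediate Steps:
k(P) = -4 (k(P) = (-4 + P) - P = -4)
(291 - G(6, 8))*k(-4) = (291 - 1*13)*(-4) = (291 - 13)*(-4) = 278*(-4) = -1112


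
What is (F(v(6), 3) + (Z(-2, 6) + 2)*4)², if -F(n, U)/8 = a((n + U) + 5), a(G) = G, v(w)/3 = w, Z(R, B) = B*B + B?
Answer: 1024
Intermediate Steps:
Z(R, B) = B + B² (Z(R, B) = B² + B = B + B²)
v(w) = 3*w
F(n, U) = -40 - 8*U - 8*n (F(n, U) = -8*((n + U) + 5) = -8*((U + n) + 5) = -8*(5 + U + n) = -40 - 8*U - 8*n)
(F(v(6), 3) + (Z(-2, 6) + 2)*4)² = ((-40 - 8*3 - 24*6) + (6*(1 + 6) + 2)*4)² = ((-40 - 24 - 8*18) + (6*7 + 2)*4)² = ((-40 - 24 - 144) + (42 + 2)*4)² = (-208 + 44*4)² = (-208 + 176)² = (-32)² = 1024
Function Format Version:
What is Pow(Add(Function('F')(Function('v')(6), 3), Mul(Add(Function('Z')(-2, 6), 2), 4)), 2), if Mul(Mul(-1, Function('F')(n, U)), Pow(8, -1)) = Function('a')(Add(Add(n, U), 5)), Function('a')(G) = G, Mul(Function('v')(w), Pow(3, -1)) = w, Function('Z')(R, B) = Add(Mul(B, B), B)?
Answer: 1024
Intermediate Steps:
Function('Z')(R, B) = Add(B, Pow(B, 2)) (Function('Z')(R, B) = Add(Pow(B, 2), B) = Add(B, Pow(B, 2)))
Function('v')(w) = Mul(3, w)
Function('F')(n, U) = Add(-40, Mul(-8, U), Mul(-8, n)) (Function('F')(n, U) = Mul(-8, Add(Add(n, U), 5)) = Mul(-8, Add(Add(U, n), 5)) = Mul(-8, Add(5, U, n)) = Add(-40, Mul(-8, U), Mul(-8, n)))
Pow(Add(Function('F')(Function('v')(6), 3), Mul(Add(Function('Z')(-2, 6), 2), 4)), 2) = Pow(Add(Add(-40, Mul(-8, 3), Mul(-8, Mul(3, 6))), Mul(Add(Mul(6, Add(1, 6)), 2), 4)), 2) = Pow(Add(Add(-40, -24, Mul(-8, 18)), Mul(Add(Mul(6, 7), 2), 4)), 2) = Pow(Add(Add(-40, -24, -144), Mul(Add(42, 2), 4)), 2) = Pow(Add(-208, Mul(44, 4)), 2) = Pow(Add(-208, 176), 2) = Pow(-32, 2) = 1024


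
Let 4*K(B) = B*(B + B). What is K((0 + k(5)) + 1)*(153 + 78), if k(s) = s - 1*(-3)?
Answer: 18711/2 ≈ 9355.5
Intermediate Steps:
k(s) = 3 + s (k(s) = s + 3 = 3 + s)
K(B) = B²/2 (K(B) = (B*(B + B))/4 = (B*(2*B))/4 = (2*B²)/4 = B²/2)
K((0 + k(5)) + 1)*(153 + 78) = (((0 + (3 + 5)) + 1)²/2)*(153 + 78) = (((0 + 8) + 1)²/2)*231 = ((8 + 1)²/2)*231 = ((½)*9²)*231 = ((½)*81)*231 = (81/2)*231 = 18711/2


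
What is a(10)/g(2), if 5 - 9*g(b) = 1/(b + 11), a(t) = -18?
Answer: -1053/32 ≈ -32.906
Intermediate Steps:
g(b) = 5/9 - 1/(9*(11 + b)) (g(b) = 5/9 - 1/(9*(b + 11)) = 5/9 - 1/(9*(11 + b)))
a(10)/g(2) = -18*9*(11 + 2)/(54 + 5*2) = -18*117/(54 + 10) = -18/((⅑)*(1/13)*64) = -18/64/117 = -18*117/64 = -1053/32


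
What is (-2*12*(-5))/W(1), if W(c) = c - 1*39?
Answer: -60/19 ≈ -3.1579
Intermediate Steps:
W(c) = -39 + c (W(c) = c - 39 = -39 + c)
(-2*12*(-5))/W(1) = (-2*12*(-5))/(-39 + 1) = -24*(-5)/(-38) = 120*(-1/38) = -60/19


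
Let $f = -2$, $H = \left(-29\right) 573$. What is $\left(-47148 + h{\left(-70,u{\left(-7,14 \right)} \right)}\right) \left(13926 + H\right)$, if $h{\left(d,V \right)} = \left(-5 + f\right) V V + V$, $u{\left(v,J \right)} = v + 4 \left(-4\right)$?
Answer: $136901934$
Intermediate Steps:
$H = -16617$
$u{\left(v,J \right)} = -16 + v$ ($u{\left(v,J \right)} = v - 16 = -16 + v$)
$h{\left(d,V \right)} = V - 7 V^{2}$ ($h{\left(d,V \right)} = \left(-5 - 2\right) V V + V = - 7 V V + V = - 7 V^{2} + V = V - 7 V^{2}$)
$\left(-47148 + h{\left(-70,u{\left(-7,14 \right)} \right)}\right) \left(13926 + H\right) = \left(-47148 + \left(-16 - 7\right) \left(1 - 7 \left(-16 - 7\right)\right)\right) \left(13926 - 16617\right) = \left(-47148 - 23 \left(1 - -161\right)\right) \left(-2691\right) = \left(-47148 - 23 \left(1 + 161\right)\right) \left(-2691\right) = \left(-47148 - 3726\right) \left(-2691\right) = \left(-50874\right) \left(-2691\right) = 136901934$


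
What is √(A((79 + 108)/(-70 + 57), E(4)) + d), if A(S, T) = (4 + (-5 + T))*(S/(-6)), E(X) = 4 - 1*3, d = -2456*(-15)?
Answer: 2*√9210 ≈ 191.94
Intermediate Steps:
d = 36840
E(X) = 1 (E(X) = 4 - 3 = 1)
A(S, T) = -S*(-1 + T)/6 (A(S, T) = (-1 + T)*(S*(-⅙)) = (-1 + T)*(-S/6) = -S*(-1 + T)/6)
√(A((79 + 108)/(-70 + 57), E(4)) + d) = √(((79 + 108)/(-70 + 57))*(1 - 1*1)/6 + 36840) = √((187/(-13))*(1 - 1)/6 + 36840) = √((⅙)*(187*(-1/13))*0 + 36840) = √((⅙)*(-187/13)*0 + 36840) = √(0 + 36840) = √36840 = 2*√9210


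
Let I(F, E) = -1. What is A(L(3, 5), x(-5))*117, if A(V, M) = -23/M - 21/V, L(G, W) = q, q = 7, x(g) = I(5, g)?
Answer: 2340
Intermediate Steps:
x(g) = -1
L(G, W) = 7
A(L(3, 5), x(-5))*117 = (-23/(-1) - 21/7)*117 = (-23*(-1) - 21*1/7)*117 = (23 - 3)*117 = 20*117 = 2340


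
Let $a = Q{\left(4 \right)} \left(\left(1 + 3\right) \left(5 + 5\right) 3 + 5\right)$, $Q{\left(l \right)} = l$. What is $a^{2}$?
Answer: $250000$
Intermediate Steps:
$a = 500$ ($a = 4 \left(\left(1 + 3\right) \left(5 + 5\right) 3 + 5\right) = 4 \left(4 \cdot 10 \cdot 3 + 5\right) = 4 \left(40 \cdot 3 + 5\right) = 4 \left(120 + 5\right) = 4 \cdot 125 = 500$)
$a^{2} = 500^{2} = 250000$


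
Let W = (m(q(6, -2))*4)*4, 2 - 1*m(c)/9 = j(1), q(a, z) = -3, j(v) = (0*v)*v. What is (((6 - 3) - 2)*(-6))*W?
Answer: -1728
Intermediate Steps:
j(v) = 0 (j(v) = 0*v = 0)
m(c) = 18 (m(c) = 18 - 9*0 = 18 + 0 = 18)
W = 288 (W = (18*4)*4 = 72*4 = 288)
(((6 - 3) - 2)*(-6))*W = (((6 - 3) - 2)*(-6))*288 = ((3 - 2)*(-6))*288 = (1*(-6))*288 = -6*288 = -1728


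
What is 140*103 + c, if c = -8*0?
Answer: 14420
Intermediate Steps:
c = 0
140*103 + c = 140*103 + 0 = 14420 + 0 = 14420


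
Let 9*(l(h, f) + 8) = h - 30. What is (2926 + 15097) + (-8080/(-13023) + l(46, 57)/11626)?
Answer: 1364436672601/75702699 ≈ 18024.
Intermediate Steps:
l(h, f) = -34/3 + h/9 (l(h, f) = -8 + (h - 30)/9 = -8 + (-30 + h)/9 = -8 + (-10/3 + h/9) = -34/3 + h/9)
(2926 + 15097) + (-8080/(-13023) + l(46, 57)/11626) = (2926 + 15097) + (-8080/(-13023) + (-34/3 + (⅑)*46)/11626) = 18023 + (-8080*(-1/13023) + (-34/3 + 46/9)*(1/11626)) = 18023 + (8080/13023 - 56/9*1/11626) = 18023 + (8080/13023 - 28/52317) = 18023 + 46928524/75702699 = 1364436672601/75702699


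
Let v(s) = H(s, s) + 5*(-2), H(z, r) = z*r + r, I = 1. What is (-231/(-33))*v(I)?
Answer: -56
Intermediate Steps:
H(z, r) = r + r*z (H(z, r) = r*z + r = r + r*z)
v(s) = -10 + s*(1 + s) (v(s) = s*(1 + s) + 5*(-2) = s*(1 + s) - 10 = -10 + s*(1 + s))
(-231/(-33))*v(I) = (-231/(-33))*(-10 + 1*(1 + 1)) = (-231*(-1)/33)*(-10 + 1*2) = (-11*(-7/11))*(-10 + 2) = 7*(-8) = -56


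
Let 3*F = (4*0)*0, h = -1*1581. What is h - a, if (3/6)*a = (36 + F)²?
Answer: -4173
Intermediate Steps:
h = -1581
F = 0 (F = ((4*0)*0)/3 = (0*0)/3 = (⅓)*0 = 0)
a = 2592 (a = 2*(36 + 0)² = 2*36² = 2*1296 = 2592)
h - a = -1581 - 1*2592 = -1581 - 2592 = -4173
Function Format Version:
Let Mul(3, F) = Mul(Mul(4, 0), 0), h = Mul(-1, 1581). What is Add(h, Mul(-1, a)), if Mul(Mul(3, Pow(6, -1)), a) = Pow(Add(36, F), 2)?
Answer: -4173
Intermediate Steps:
h = -1581
F = 0 (F = Mul(Rational(1, 3), Mul(Mul(4, 0), 0)) = Mul(Rational(1, 3), Mul(0, 0)) = Mul(Rational(1, 3), 0) = 0)
a = 2592 (a = Mul(2, Pow(Add(36, 0), 2)) = Mul(2, Pow(36, 2)) = Mul(2, 1296) = 2592)
Add(h, Mul(-1, a)) = Add(-1581, Mul(-1, 2592)) = Add(-1581, -2592) = -4173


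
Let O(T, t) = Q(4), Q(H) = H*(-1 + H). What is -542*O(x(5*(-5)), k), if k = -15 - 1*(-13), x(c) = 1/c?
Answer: -6504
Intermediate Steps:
x(c) = 1/c
k = -2 (k = -15 + 13 = -2)
O(T, t) = 12 (O(T, t) = 4*(-1 + 4) = 4*3 = 12)
-542*O(x(5*(-5)), k) = -542*12 = -6504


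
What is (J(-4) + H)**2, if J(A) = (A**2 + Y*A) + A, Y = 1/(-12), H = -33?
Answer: 3844/9 ≈ 427.11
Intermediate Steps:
Y = -1/12 ≈ -0.083333
J(A) = A**2 + 11*A/12 (J(A) = (A**2 - A/12) + A = A**2 + 11*A/12)
(J(-4) + H)**2 = ((1/12)*(-4)*(11 + 12*(-4)) - 33)**2 = ((1/12)*(-4)*(11 - 48) - 33)**2 = ((1/12)*(-4)*(-37) - 33)**2 = (37/3 - 33)**2 = (-62/3)**2 = 3844/9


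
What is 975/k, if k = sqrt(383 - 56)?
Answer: 325*sqrt(327)/109 ≈ 53.918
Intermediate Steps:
k = sqrt(327) ≈ 18.083
975/k = 975/(sqrt(327)) = 975*(sqrt(327)/327) = 325*sqrt(327)/109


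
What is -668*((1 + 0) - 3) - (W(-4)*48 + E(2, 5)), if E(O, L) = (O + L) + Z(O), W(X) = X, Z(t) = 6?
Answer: 1515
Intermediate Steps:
E(O, L) = 6 + L + O (E(O, L) = (O + L) + 6 = (L + O) + 6 = 6 + L + O)
-668*((1 + 0) - 3) - (W(-4)*48 + E(2, 5)) = -668*((1 + 0) - 3) - (-4*48 + (6 + 5 + 2)) = -668*(1 - 3) - (-192 + 13) = -668*(-2) - 1*(-179) = 1336 + 179 = 1515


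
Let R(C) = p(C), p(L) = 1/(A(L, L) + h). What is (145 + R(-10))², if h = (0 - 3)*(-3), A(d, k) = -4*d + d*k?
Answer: 466819236/22201 ≈ 21027.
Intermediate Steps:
h = 9 (h = -3*(-3) = 9)
p(L) = 1/(9 + L*(-4 + L)) (p(L) = 1/(L*(-4 + L) + 9) = 1/(9 + L*(-4 + L)))
R(C) = 1/(9 + C*(-4 + C))
(145 + R(-10))² = (145 + 1/(9 - 10*(-4 - 10)))² = (145 + 1/(9 - 10*(-14)))² = (145 + 1/(9 + 140))² = (145 + 1/149)² = (21606/149)² = 466819236/22201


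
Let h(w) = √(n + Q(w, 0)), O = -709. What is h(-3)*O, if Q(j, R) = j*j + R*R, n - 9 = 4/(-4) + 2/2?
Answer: -2127*√2 ≈ -3008.0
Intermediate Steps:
n = 9 (n = 9 + (4/(-4) + 2/2) = 9 + (4*(-¼) + 2*(½)) = 9 + (-1 + 1) = 9 + 0 = 9)
Q(j, R) = R² + j² (Q(j, R) = j² + R² = R² + j²)
h(w) = √(9 + w²) (h(w) = √(9 + (0² + w²)) = √(9 + (0 + w²)) = √(9 + w²))
h(-3)*O = √(9 + (-3)²)*(-709) = √(9 + 9)*(-709) = √18*(-709) = (3*√2)*(-709) = -2127*√2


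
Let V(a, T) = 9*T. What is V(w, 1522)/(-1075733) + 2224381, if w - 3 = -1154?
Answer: 2392840032575/1075733 ≈ 2.2244e+6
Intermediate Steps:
w = -1151 (w = 3 - 1154 = -1151)
V(w, 1522)/(-1075733) + 2224381 = (9*1522)/(-1075733) + 2224381 = 13698*(-1/1075733) + 2224381 = -13698/1075733 + 2224381 = 2392840032575/1075733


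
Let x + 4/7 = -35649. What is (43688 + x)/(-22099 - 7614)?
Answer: -56269/207991 ≈ -0.27054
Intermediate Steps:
x = -249547/7 (x = -4/7 - 35649 = -249547/7 ≈ -35650.)
(43688 + x)/(-22099 - 7614) = (43688 - 249547/7)/(-22099 - 7614) = (56269/7)/(-29713) = (56269/7)*(-1/29713) = -56269/207991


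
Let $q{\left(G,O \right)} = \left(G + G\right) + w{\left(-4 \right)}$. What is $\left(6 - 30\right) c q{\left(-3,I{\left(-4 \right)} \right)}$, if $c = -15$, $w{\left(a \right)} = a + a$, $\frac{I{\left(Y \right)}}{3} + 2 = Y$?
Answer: $-5040$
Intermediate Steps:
$I{\left(Y \right)} = -6 + 3 Y$
$w{\left(a \right)} = 2 a$
$q{\left(G,O \right)} = -8 + 2 G$ ($q{\left(G,O \right)} = \left(G + G\right) + 2 \left(-4\right) = 2 G - 8 = -8 + 2 G$)
$\left(6 - 30\right) c q{\left(-3,I{\left(-4 \right)} \right)} = \left(6 - 30\right) \left(-15\right) \left(-8 + 2 \left(-3\right)\right) = \left(-24\right) \left(-15\right) \left(-8 - 6\right) = 360 \left(-14\right) = -5040$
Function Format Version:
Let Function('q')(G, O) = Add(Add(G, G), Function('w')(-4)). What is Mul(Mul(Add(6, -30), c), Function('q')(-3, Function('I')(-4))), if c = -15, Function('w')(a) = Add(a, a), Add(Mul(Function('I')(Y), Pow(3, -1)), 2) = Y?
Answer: -5040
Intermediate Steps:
Function('I')(Y) = Add(-6, Mul(3, Y))
Function('w')(a) = Mul(2, a)
Function('q')(G, O) = Add(-8, Mul(2, G)) (Function('q')(G, O) = Add(Add(G, G), Mul(2, -4)) = Add(Mul(2, G), -8) = Add(-8, Mul(2, G)))
Mul(Mul(Add(6, -30), c), Function('q')(-3, Function('I')(-4))) = Mul(Mul(Add(6, -30), -15), Add(-8, Mul(2, -3))) = Mul(Mul(-24, -15), Add(-8, -6)) = Mul(360, -14) = -5040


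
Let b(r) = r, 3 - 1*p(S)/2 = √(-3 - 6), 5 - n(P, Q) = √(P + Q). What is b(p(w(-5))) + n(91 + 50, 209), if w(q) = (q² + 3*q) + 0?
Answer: 11 - 6*I - 5*√14 ≈ -7.7083 - 6.0*I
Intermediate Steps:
w(q) = q² + 3*q
n(P, Q) = 5 - √(P + Q)
p(S) = 6 - 6*I (p(S) = 6 - 2*√(-3 - 6) = 6 - 6*I)
b(p(w(-5))) + n(91 + 50, 209) = (6 - 6*I) + (5 - √((91 + 50) + 209)) = (6 - 6*I) + (5 - √(141 + 209)) = (6 - 6*I) + (5 - √350) = (6 - 6*I) + (5 - 5*√14) = 11 - 6*I - 5*√14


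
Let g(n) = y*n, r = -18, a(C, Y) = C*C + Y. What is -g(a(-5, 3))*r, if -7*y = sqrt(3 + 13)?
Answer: -288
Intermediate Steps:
a(C, Y) = Y + C**2 (a(C, Y) = C**2 + Y = Y + C**2)
y = -4/7 (y = -sqrt(3 + 13)/7 = -sqrt(16)/7 = -1/7*4 = -4/7 ≈ -0.57143)
g(n) = -4*n/7
-g(a(-5, 3))*r = -(-4*(3 + (-5)**2)/7)*(-18) = -(-4*(3 + 25)/7)*(-18) = -(-4/7*28)*(-18) = -(-16)*(-18) = -1*288 = -288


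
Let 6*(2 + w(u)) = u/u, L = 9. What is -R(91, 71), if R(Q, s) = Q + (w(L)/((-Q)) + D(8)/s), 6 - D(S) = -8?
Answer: -3536131/38766 ≈ -91.217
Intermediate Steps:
D(S) = 14 (D(S) = 6 - 1*(-8) = 6 + 8 = 14)
w(u) = -11/6 (w(u) = -2 + (u/u)/6 = -2 + (⅙)*1 = -2 + ⅙ = -11/6)
R(Q, s) = Q + 14/s + 11/(6*Q) (R(Q, s) = Q + (-11*(-1/Q)/6 + 14/s) = Q + (-(-11)/(6*Q) + 14/s) = Q + (11/(6*Q) + 14/s) = Q + (14/s + 11/(6*Q)) = Q + 14/s + 11/(6*Q))
-R(91, 71) = -(91 + 14/71 + (11/6)/91) = -(91 + 14*(1/71) + (11/6)*(1/91)) = -(91 + 14/71 + 11/546) = -1*3536131/38766 = -3536131/38766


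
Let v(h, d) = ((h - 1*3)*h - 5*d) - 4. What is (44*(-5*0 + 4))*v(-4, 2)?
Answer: 2464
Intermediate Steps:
v(h, d) = -4 - 5*d + h*(-3 + h) (v(h, d) = ((h - 3)*h - 5*d) - 4 = ((-3 + h)*h - 5*d) - 4 = (h*(-3 + h) - 5*d) - 4 = (-5*d + h*(-3 + h)) - 4 = -4 - 5*d + h*(-3 + h))
(44*(-5*0 + 4))*v(-4, 2) = (44*(-5*0 + 4))*(-4 + (-4)**2 - 5*2 - 3*(-4)) = (44*(0 + 4))*(-4 + 16 - 10 + 12) = (44*4)*14 = 176*14 = 2464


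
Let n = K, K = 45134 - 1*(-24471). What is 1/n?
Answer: 1/69605 ≈ 1.4367e-5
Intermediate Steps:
K = 69605 (K = 45134 + 24471 = 69605)
n = 69605
1/n = 1/69605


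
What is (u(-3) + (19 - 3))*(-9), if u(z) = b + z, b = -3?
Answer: -90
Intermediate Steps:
u(z) = -3 + z
(u(-3) + (19 - 3))*(-9) = ((-3 - 3) + (19 - 3))*(-9) = (-6 + 16)*(-9) = 10*(-9) = -90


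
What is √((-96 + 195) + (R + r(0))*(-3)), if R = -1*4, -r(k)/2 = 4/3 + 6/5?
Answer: √3155/5 ≈ 11.234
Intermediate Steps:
r(k) = -76/15 (r(k) = -2*(4/3 + 6/5) = -2*38/15 = -76/15)
R = -4
√((-96 + 195) + (R + r(0))*(-3)) = √((-96 + 195) + (-4 - 76/15)*(-3)) = √(99 - 136/15*(-3)) = √(99 + 136/5) = √(631/5) = √3155/5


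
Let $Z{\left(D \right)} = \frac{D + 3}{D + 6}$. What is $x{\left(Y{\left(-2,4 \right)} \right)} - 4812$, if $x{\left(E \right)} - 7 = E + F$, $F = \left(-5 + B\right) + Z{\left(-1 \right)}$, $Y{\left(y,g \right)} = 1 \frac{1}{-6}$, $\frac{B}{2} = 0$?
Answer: $- \frac{144293}{30} \approx -4809.8$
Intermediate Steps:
$B = 0$ ($B = 2 \cdot 0 = 0$)
$Z{\left(D \right)} = \frac{3 + D}{6 + D}$
$Y{\left(y,g \right)} = - \frac{1}{6}$ ($Y{\left(y,g \right)} = 1 \left(- \frac{1}{6}\right) = - \frac{1}{6}$)
$F = - \frac{23}{5}$ ($F = \left(-5 + 0\right) + \frac{3 - 1}{6 - 1} = -5 + \frac{1}{5} \cdot 2 = -5 + \frac{2}{5} = - \frac{23}{5} \approx -4.6$)
$x{\left(E \right)} = \frac{12}{5} + E$ ($x{\left(E \right)} = 7 + \left(E - \frac{23}{5}\right) = 7 + \left(- \frac{23}{5} + E\right) = \frac{12}{5} + E$)
$x{\left(Y{\left(-2,4 \right)} \right)} - 4812 = \left(\frac{12}{5} - \frac{1}{6}\right) - 4812 = \frac{67}{30} - 4812 = - \frac{144293}{30}$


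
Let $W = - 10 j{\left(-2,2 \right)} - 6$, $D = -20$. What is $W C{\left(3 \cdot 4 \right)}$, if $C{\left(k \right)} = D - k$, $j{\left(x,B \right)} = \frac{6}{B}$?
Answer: $1152$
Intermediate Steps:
$W = -36$ ($W = - 10 \cdot \frac{6}{2} - 6 = - 10 \cdot 6 \cdot \frac{1}{2} - 6 = \left(-10\right) 3 - 6 = -30 - 6 = -36$)
$C{\left(k \right)} = -20 - k$
$W C{\left(3 \cdot 4 \right)} = - 36 \left(-20 - 3 \cdot 4\right) = - 36 \left(-20 - 12\right) = \left(-36\right) \left(-32\right) = 1152$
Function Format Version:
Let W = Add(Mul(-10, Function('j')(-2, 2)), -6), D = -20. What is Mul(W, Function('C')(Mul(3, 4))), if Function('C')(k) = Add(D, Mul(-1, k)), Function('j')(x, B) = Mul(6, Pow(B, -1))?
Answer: 1152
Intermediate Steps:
W = -36 (W = Add(Mul(-10, Mul(6, Pow(2, -1))), -6) = Add(Mul(-10, Mul(6, Rational(1, 2))), -6) = Add(Mul(-10, 3), -6) = Add(-30, -6) = -36)
Function('C')(k) = Add(-20, Mul(-1, k))
Mul(W, Function('C')(Mul(3, 4))) = Mul(-36, Add(-20, Mul(-1, Mul(3, 4)))) = Mul(-36, Add(-20, Mul(-1, 12))) = Mul(-36, Add(-20, -12)) = Mul(-36, -32) = 1152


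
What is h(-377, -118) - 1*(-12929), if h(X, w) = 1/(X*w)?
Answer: 575159495/44486 ≈ 12929.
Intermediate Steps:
h(X, w) = 1/(X*w)
h(-377, -118) - 1*(-12929) = 1/(-377*(-118)) - 1*(-12929) = -1/377*(-1/118) + 12929 = 1/44486 + 12929 = 575159495/44486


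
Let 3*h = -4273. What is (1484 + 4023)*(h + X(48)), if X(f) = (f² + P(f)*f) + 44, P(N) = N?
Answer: 53324281/3 ≈ 1.7775e+7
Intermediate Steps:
h = -4273/3 (h = (⅓)*(-4273) = -4273/3 ≈ -1424.3)
X(f) = 44 + 2*f² (X(f) = (f² + f*f) + 44 = (f² + f²) + 44 = 2*f² + 44 = 44 + 2*f²)
(1484 + 4023)*(h + X(48)) = (1484 + 4023)*(-4273/3 + (44 + 2*48²)) = 5507*(-4273/3 + (44 + 2*2304)) = 5507*(-4273/3 + (44 + 4608)) = 5507*(-4273/3 + 4652) = 5507*(9683/3) = 53324281/3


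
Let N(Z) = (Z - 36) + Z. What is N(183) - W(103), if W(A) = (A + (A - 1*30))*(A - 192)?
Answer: 15994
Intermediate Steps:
N(Z) = -36 + 2*Z (N(Z) = (-36 + Z) + Z = -36 + 2*Z)
W(A) = (-192 + A)*(-30 + 2*A) (W(A) = (A + (A - 30))*(-192 + A) = (A + (-30 + A))*(-192 + A) = (-30 + 2*A)*(-192 + A) = (-192 + A)*(-30 + 2*A))
N(183) - W(103) = (-36 + 2*183) - (5760 - 414*103 + 2*103²) = (-36 + 366) - (5760 - 42642 + 2*10609) = 330 - (5760 - 42642 + 21218) = 330 - 1*(-15664) = 330 + 15664 = 15994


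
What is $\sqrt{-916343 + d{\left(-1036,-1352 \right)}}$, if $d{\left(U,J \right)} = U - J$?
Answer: $i \sqrt{916027} \approx 957.09 i$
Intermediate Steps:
$\sqrt{-916343 + d{\left(-1036,-1352 \right)}} = \sqrt{-916343 - -316} = \sqrt{-916343 + \left(-1036 + 1352\right)} = \sqrt{-916343 + 316} = \sqrt{-916027} = i \sqrt{916027}$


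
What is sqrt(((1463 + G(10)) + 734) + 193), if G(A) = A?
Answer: 20*sqrt(6) ≈ 48.990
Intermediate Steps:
sqrt(((1463 + G(10)) + 734) + 193) = sqrt(((1463 + 10) + 734) + 193) = sqrt((1473 + 734) + 193) = sqrt(2207 + 193) = sqrt(2400) = 20*sqrt(6)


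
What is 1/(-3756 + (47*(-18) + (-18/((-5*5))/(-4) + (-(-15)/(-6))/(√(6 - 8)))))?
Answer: -23010900/105900319387 - 6250*I*√2/105900319387 ≈ -0.00021729 - 8.3464e-8*I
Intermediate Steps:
1/(-3756 + (47*(-18) + (-18/((-5*5))/(-4) + (-(-15)/(-6))/(√(6 - 8))))) = 1/(-3756 + (-846 + (-18/(-25)*(-¼) + (-(-15)*(-1)/6)/(√(-2))))) = 1/(-3756 + (-846 + (-18*(-1/25)*(-¼) + (-5*½)/((I*√2))))) = 1/(-3756 + (-846 + ((18/25)*(-¼) - (-5)*I*√2/4))) = 1/(-3756 + (-846 + (-9/50 + 5*I*√2/4))) = 1/(-3756 + (-42309/50 + 5*I*√2/4)) = 1/(-230109/50 + 5*I*√2/4)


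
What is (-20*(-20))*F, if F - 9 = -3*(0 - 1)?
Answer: 4800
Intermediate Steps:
F = 12 (F = 9 - 3*(0 - 1) = 9 - 3*(-1) = 9 + 3 = 12)
(-20*(-20))*F = -20*(-20)*12 = 400*12 = 4800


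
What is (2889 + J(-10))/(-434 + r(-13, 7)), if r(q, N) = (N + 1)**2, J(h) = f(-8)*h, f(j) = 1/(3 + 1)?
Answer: -5773/740 ≈ -7.8014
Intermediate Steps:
f(j) = 1/4
J(h) = h/4
r(q, N) = (1 + N)**2
(2889 + J(-10))/(-434 + r(-13, 7)) = (2889 + (1/4)*(-10))/(-434 + (1 + 7)**2) = (2889 - 5/2)/(-434 + 8**2) = 5773/(2*(-434 + 64)) = (5773/2)/(-370) = (5773/2)*(-1/370) = -5773/740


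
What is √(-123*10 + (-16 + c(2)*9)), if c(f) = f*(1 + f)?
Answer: 2*I*√298 ≈ 34.525*I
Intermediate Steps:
√(-123*10 + (-16 + c(2)*9)) = √(-123*10 + (-16 + (2*(1 + 2))*9)) = √(-1230 + (-16 + (2*3)*9)) = √(-1230 + (-16 + 6*9)) = √(-1230 + (-16 + 54)) = √(-1230 + 38) = √(-1192) = 2*I*√298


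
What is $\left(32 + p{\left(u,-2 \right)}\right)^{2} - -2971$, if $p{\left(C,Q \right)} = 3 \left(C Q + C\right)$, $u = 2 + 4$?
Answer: $3167$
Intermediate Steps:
$u = 6$
$p{\left(C,Q \right)} = 3 C + 3 C Q$ ($p{\left(C,Q \right)} = 3 \left(C + C Q\right) = 3 C + 3 C Q$)
$\left(32 + p{\left(u,-2 \right)}\right)^{2} - -2971 = \left(32 + 3 \cdot 6 \left(1 - 2\right)\right)^{2} - -2971 = \left(32 + 3 \cdot 6 \left(-1\right)\right)^{2} + 2971 = \left(32 - 18\right)^{2} + 2971 = 14^{2} + 2971 = 196 + 2971 = 3167$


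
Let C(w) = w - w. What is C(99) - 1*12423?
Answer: -12423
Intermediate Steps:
C(w) = 0
C(99) - 1*12423 = 0 - 1*12423 = 0 - 12423 = -12423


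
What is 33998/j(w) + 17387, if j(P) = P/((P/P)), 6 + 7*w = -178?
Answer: 1480611/92 ≈ 16094.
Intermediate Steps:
w = -184/7 (w = -6/7 + (1/7)*(-178) = -6/7 - 178/7 = -184/7 ≈ -26.286)
j(P) = P (j(P) = P/1 = P*1 = P)
33998/j(w) + 17387 = 33998/(-184/7) + 17387 = 33998*(-7/184) + 17387 = -118993/92 + 17387 = 1480611/92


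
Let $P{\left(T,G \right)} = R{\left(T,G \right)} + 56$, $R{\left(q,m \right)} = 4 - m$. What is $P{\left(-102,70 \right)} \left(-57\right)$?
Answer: $570$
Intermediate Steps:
$P{\left(T,G \right)} = 60 - G$ ($P{\left(T,G \right)} = \left(4 - G\right) + 56 = 60 - G$)
$P{\left(-102,70 \right)} \left(-57\right) = \left(60 - 70\right) \left(-57\right) = \left(-10\right) \left(-57\right) = 570$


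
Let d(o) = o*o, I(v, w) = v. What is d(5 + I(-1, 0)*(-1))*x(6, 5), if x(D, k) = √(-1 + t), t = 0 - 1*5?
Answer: 36*I*√6 ≈ 88.182*I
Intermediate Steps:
t = -5 (t = 0 - 5 = -5)
x(D, k) = I*√6 (x(D, k) = √(-1 - 5) = √(-6) = I*√6)
d(o) = o²
d(5 + I(-1, 0)*(-1))*x(6, 5) = (5 - 1*(-1))²*(I*√6) = (5 + 1)²*(I*√6) = 6²*(I*√6) = 36*(I*√6) = 36*I*√6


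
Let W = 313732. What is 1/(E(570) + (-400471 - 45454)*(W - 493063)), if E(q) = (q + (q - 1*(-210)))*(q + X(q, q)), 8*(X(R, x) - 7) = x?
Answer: 2/159938102625 ≈ 1.2505e-11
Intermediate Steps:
X(R, x) = 7 + x/8
E(q) = (7 + 9*q/8)*(210 + 2*q) (E(q) = (q + (q - 1*(-210)))*(q + (7 + q/8)) = (q + (q + 210))*(7 + 9*q/8) = (q + (210 + q))*(7 + 9*q/8) = (210 + 2*q)*(7 + 9*q/8) = (7 + 9*q/8)*(210 + 2*q))
1/(E(570) + (-400471 - 45454)*(W - 493063)) = 1/((1470 + (9/4)*570**2 + (1001/4)*570) + (-400471 - 45454)*(313732 - 493063)) = 1/((1470 + (9/4)*324900 + 285285/2) - 445925*(-179331)) = 1/((1470 + 731025 + 285285/2) + 79968176175) = 1/(1750275/2 + 79968176175) = 1/(159938102625/2) = 2/159938102625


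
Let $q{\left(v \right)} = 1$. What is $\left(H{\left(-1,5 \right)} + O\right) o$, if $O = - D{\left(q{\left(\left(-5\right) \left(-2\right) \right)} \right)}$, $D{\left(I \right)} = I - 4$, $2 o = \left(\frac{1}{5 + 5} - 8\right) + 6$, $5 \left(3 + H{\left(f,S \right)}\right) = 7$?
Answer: $- \frac{133}{100} \approx -1.33$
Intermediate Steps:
$H{\left(f,S \right)} = - \frac{8}{5}$ ($H{\left(f,S \right)} = -3 + \frac{1}{5} \cdot 7 = -3 + \frac{7}{5} = - \frac{8}{5}$)
$o = - \frac{19}{20}$ ($o = \frac{\left(\frac{1}{5 + 5} - 8\right) + 6}{2} = \frac{\left(\frac{1}{10} - 8\right) + 6}{2} = \frac{- \frac{79}{10} + 6}{2} = \frac{1}{2} \left(- \frac{19}{10}\right) = - \frac{19}{20} \approx -0.95$)
$D{\left(I \right)} = -4 + I$
$O = 3$ ($O = - (-4 + 1) = \left(-1\right) \left(-3\right) = 3$)
$\left(H{\left(-1,5 \right)} + O\right) o = \left(- \frac{8}{5} + 3\right) \left(- \frac{19}{20}\right) = \frac{7}{5} \left(- \frac{19}{20}\right) = - \frac{133}{100}$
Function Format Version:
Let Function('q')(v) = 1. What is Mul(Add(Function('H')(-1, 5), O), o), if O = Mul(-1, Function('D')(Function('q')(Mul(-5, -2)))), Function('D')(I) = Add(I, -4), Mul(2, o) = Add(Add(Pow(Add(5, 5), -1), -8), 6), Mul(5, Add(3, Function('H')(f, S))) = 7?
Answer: Rational(-133, 100) ≈ -1.3300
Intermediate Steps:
Function('H')(f, S) = Rational(-8, 5) (Function('H')(f, S) = Add(-3, Mul(Rational(1, 5), 7)) = Add(-3, Rational(7, 5)) = Rational(-8, 5))
o = Rational(-19, 20) (o = Mul(Rational(1, 2), Add(Add(Pow(Add(5, 5), -1), -8), 6)) = Mul(Rational(1, 2), Add(Add(Pow(10, -1), -8), 6)) = Mul(Rational(1, 2), Add(Add(Rational(1, 10), -8), 6)) = Mul(Rational(1, 2), Add(Rational(-79, 10), 6)) = Mul(Rational(1, 2), Rational(-19, 10)) = Rational(-19, 20) ≈ -0.95000)
Function('D')(I) = Add(-4, I)
O = 3 (O = Mul(-1, Add(-4, 1)) = Mul(-1, -3) = 3)
Mul(Add(Function('H')(-1, 5), O), o) = Mul(Add(Rational(-8, 5), 3), Rational(-19, 20)) = Mul(Rational(7, 5), Rational(-19, 20)) = Rational(-133, 100)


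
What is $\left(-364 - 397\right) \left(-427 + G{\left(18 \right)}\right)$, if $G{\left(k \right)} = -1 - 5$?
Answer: $329513$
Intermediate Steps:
$G{\left(k \right)} = -6$
$\left(-364 - 397\right) \left(-427 + G{\left(18 \right)}\right) = \left(-364 - 397\right) \left(-427 - 6\right) = \left(-761\right) \left(-433\right) = 329513$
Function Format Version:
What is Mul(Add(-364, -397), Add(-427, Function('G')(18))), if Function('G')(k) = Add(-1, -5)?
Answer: 329513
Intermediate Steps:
Function('G')(k) = -6
Mul(Add(-364, -397), Add(-427, Function('G')(18))) = Mul(Add(-364, -397), Add(-427, -6)) = Mul(-761, -433) = 329513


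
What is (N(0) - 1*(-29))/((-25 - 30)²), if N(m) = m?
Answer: 29/3025 ≈ 0.0095868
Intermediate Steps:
(N(0) - 1*(-29))/((-25 - 30)²) = (0 - 1*(-29))/((-25 - 30)²) = (0 + 29)/((-55)²) = 29/3025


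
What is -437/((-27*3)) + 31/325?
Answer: 144536/26325 ≈ 5.4904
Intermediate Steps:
-437/((-27*3)) + 31/325 = -437/(-81) + 31*(1/325) = -437*(-1/81) + 31/325 = 437/81 + 31/325 = 144536/26325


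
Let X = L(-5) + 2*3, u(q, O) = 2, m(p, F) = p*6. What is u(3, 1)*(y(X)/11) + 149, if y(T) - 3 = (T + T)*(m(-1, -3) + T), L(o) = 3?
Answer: 1753/11 ≈ 159.36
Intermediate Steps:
m(p, F) = 6*p
X = 9 (X = 3 + 2*3 = 3 + 6 = 9)
y(T) = 3 + 2*T*(-6 + T) (y(T) = 3 + (T + T)*(6*(-1) + T) = 3 + (2*T)*(-6 + T) = 3 + 2*T*(-6 + T))
u(3, 1)*(y(X)/11) + 149 = 2*((3 - 12*9 + 2*9²)/11) + 149 = 2*((3 - 108 + 2*81)*(1/11)) + 149 = 2*((3 - 108 + 162)*(1/11)) + 149 = 2*(57*(1/11)) + 149 = 2*(57/11) + 149 = 114/11 + 149 = 1753/11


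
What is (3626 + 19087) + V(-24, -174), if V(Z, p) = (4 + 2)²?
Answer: 22749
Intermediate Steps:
V(Z, p) = 36 (V(Z, p) = 6² = 36)
(3626 + 19087) + V(-24, -174) = (3626 + 19087) + 36 = 22713 + 36 = 22749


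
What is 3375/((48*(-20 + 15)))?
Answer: -225/16 ≈ -14.063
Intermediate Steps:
3375/((48*(-20 + 15))) = 3375/((48*(-5))) = 3375/(-240) = 3375*(-1/240) = -225/16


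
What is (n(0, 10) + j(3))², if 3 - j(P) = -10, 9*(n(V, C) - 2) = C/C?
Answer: 18496/81 ≈ 228.35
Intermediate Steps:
n(V, C) = 19/9 (n(V, C) = 2 + (C/C)/9 = 2 + (⅑)*1 = 2 + ⅑ = 19/9)
j(P) = 13 (j(P) = 3 - 1*(-10) = 3 + 10 = 13)
(n(0, 10) + j(3))² = (19/9 + 13)² = (136/9)² = 18496/81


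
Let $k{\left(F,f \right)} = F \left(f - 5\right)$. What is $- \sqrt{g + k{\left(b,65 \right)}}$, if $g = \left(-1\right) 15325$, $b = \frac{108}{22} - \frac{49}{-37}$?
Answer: $- \frac{i \sqrt{2476617385}}{407} \approx - 122.27 i$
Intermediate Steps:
$b = \frac{2537}{407}$ ($b = 108 \cdot \frac{1}{22} - - \frac{49}{37} = \frac{54}{11} + \frac{49}{37} = \frac{2537}{407} \approx 6.2334$)
$k{\left(F,f \right)} = F \left(-5 + f\right)$
$g = -15325$
$- \sqrt{g + k{\left(b,65 \right)}} = - \sqrt{-15325 + \frac{2537 \left(-5 + 65\right)}{407}} = - \sqrt{-15325 + \frac{2537}{407} \cdot 60} = - \sqrt{-15325 + \frac{152220}{407}} = - \sqrt{- \frac{6085055}{407}} = - \frac{i \sqrt{2476617385}}{407}$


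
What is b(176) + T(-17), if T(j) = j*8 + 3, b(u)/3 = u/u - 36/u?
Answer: -5747/44 ≈ -130.61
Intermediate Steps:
b(u) = 3 - 108/u (b(u) = 3*(u/u - 36/u) = 3*(1 - 36/u) = 3 - 108/u)
T(j) = 3 + 8*j (T(j) = 8*j + 3 = 3 + 8*j)
b(176) + T(-17) = (3 - 108/176) + (3 + 8*(-17)) = (3 - 108*1/176) + (3 - 136) = (3 - 27/44) - 133 = 105/44 - 133 = -5747/44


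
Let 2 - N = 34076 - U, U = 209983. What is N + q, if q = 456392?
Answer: 632301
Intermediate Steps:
N = 175909 (N = 2 - (34076 - 1*209983) = 2 - (34076 - 209983) = 2 - 1*(-175907) = 2 + 175907 = 175909)
N + q = 175909 + 456392 = 632301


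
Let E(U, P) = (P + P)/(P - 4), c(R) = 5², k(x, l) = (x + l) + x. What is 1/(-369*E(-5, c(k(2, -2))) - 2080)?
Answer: -7/20710 ≈ -0.00033800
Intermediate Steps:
k(x, l) = l + 2*x (k(x, l) = (l + x) + x = l + 2*x)
c(R) = 25
E(U, P) = 2*P/(-4 + P) (E(U, P) = (2*P)/(-4 + P) = 2*P/(-4 + P))
1/(-369*E(-5, c(k(2, -2))) - 2080) = 1/(-738*25/(-4 + 25) - 2080) = 1/(-738*25/21 - 2080) = 1/(-369*50/21 - 2080) = 1/(-6150/7 - 2080) = 1/(-20710/7) = -7/20710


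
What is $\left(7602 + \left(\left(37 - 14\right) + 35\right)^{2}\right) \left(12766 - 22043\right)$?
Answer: $-101731582$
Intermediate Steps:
$\left(7602 + \left(\left(37 - 14\right) + 35\right)^{2}\right) \left(12766 - 22043\right) = \left(7602 + \left(23 + 35\right)^{2}\right) \left(-9277\right) = \left(7602 + 58^{2}\right) \left(-9277\right) = \left(7602 + 3364\right) \left(-9277\right) = 10966 \left(-9277\right) = -101731582$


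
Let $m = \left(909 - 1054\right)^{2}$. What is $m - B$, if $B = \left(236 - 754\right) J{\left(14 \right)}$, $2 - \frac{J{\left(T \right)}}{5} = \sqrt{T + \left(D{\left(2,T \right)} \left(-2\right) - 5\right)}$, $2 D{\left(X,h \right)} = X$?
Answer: $26205 - 2590 \sqrt{7} \approx 19353.0$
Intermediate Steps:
$D{\left(X,h \right)} = \frac{X}{2}$
$J{\left(T \right)} = 10 - 5 \sqrt{-7 + T}$ ($J{\left(T \right)} = 10 - 5 \sqrt{T - \left(5 - \frac{1}{2} \cdot 2 \left(-2\right)\right)} = 10 - 5 \sqrt{T + \left(1 \left(-2\right) - 5\right)} = 10 - 5 \sqrt{T - 7} = 10 - 5 \sqrt{-7 + T}$)
$m = 21025$ ($m = \left(-145\right)^{2} = 21025$)
$B = -5180 + 2590 \sqrt{7}$ ($B = \left(236 - 754\right) \left(10 - 5 \sqrt{-7 + 14}\right) = - 518 \left(10 - 5 \sqrt{7}\right) = -5180 + 2590 \sqrt{7} \approx 1672.5$)
$m - B = 21025 - \left(-5180 + 2590 \sqrt{7}\right) = 21025 + \left(5180 - 2590 \sqrt{7}\right) = 26205 - 2590 \sqrt{7}$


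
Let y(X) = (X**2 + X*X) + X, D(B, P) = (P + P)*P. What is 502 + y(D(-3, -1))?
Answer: 512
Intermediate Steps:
D(B, P) = 2*P**2 (D(B, P) = (2*P)*P = 2*P**2)
y(X) = X + 2*X**2 (y(X) = (X**2 + X**2) + X = 2*X**2 + X = X + 2*X**2)
502 + y(D(-3, -1)) = 502 + (2*(-1)**2)*(1 + 2*(2*(-1)**2)) = 502 + (2*1)*(1 + 2*(2*1)) = 502 + 2*(1 + 2*2) = 502 + 2*(1 + 4) = 502 + 2*5 = 502 + 10 = 512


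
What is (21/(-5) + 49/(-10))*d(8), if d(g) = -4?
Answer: 182/5 ≈ 36.400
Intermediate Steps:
(21/(-5) + 49/(-10))*d(8) = (21/(-5) + 49/(-10))*(-4) = (21*(-1/5) + 49*(-1/10))*(-4) = (-21/5 - 49/10)*(-4) = -91/10*(-4) = 182/5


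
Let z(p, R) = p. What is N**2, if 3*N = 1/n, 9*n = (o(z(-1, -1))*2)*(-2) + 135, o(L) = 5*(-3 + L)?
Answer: 9/46225 ≈ 0.00019470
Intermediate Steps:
o(L) = -15 + 5*L
n = 215/9 (n = (((-15 + 5*(-1))*2)*(-2) + 135)/9 = (((-15 - 5)*2)*(-2) + 135)/9 = (-20*2*(-2) + 135)/9 = (-40*(-2) + 135)/9 = (80 + 135)/9 = (1/9)*215 = 215/9 ≈ 23.889)
N = 3/215 (N = 1/(3*(215/9)) = (1/3)*(9/215) = 3/215 ≈ 0.013953)
N**2 = (3/215)**2 = 9/46225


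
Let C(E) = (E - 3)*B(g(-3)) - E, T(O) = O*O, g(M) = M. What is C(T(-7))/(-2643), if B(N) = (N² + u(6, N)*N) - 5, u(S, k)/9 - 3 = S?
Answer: 3681/881 ≈ 4.1782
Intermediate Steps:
u(S, k) = 27 + 9*S
B(N) = -5 + N² + 81*N (B(N) = (N² + (27 + 9*6)*N) - 5 = (N² + (27 + 54)*N) - 5 = (N² + 81*N) - 5 = -5 + N² + 81*N)
T(O) = O²
C(E) = 717 - 240*E (C(E) = (E - 3)*(-5 + (-3)² + 81*(-3)) - E = (-3 + E)*(-5 + 9 - 243) - E = (-3 + E)*(-239) - E = (717 - 239*E) - E = 717 - 240*E)
C(T(-7))/(-2643) = (717 - 240*(-7)²)/(-2643) = (717 - 240*49)*(-1/2643) = (717 - 11760)*(-1/2643) = -11043*(-1/2643) = 3681/881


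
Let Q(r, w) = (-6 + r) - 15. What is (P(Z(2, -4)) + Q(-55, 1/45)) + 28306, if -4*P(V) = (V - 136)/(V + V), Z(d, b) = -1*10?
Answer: 1129127/40 ≈ 28228.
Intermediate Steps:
Q(r, w) = -21 + r
Z(d, b) = -10
P(V) = -(-136 + V)/(8*V) (P(V) = -(V - 136)/(4*(V + V)) = -(-136 + V)/(4*(2*V)) = -(-136 + V)*1/(2*V)/4 = -(-136 + V)/(8*V))
(P(Z(2, -4)) + Q(-55, 1/45)) + 28306 = ((1/8)*(136 - 1*(-10))/(-10) + (-21 - 55)) + 28306 = ((1/8)*(-1/10)*(136 + 10) - 76) + 28306 = ((1/8)*(-1/10)*146 - 76) + 28306 = (-73/40 - 76) + 28306 = -3113/40 + 28306 = 1129127/40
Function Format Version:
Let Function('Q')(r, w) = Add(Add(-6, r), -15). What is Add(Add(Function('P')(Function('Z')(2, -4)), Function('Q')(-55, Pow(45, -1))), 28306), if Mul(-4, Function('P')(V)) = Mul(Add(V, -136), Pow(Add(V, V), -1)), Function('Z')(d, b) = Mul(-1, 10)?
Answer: Rational(1129127, 40) ≈ 28228.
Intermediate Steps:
Function('Q')(r, w) = Add(-21, r)
Function('Z')(d, b) = -10
Function('P')(V) = Mul(Rational(-1, 8), Pow(V, -1), Add(-136, V)) (Function('P')(V) = Mul(Rational(-1, 4), Mul(Add(V, -136), Pow(Add(V, V), -1))) = Mul(Rational(-1, 4), Mul(Add(-136, V), Pow(Mul(2, V), -1))) = Mul(Rational(-1, 4), Mul(Add(-136, V), Mul(Rational(1, 2), Pow(V, -1)))) = Mul(Rational(-1, 4), Mul(Rational(1, 2), Pow(V, -1), Add(-136, V))) = Mul(Rational(-1, 8), Pow(V, -1), Add(-136, V)))
Add(Add(Function('P')(Function('Z')(2, -4)), Function('Q')(-55, Pow(45, -1))), 28306) = Add(Add(Mul(Rational(1, 8), Pow(-10, -1), Add(136, Mul(-1, -10))), Add(-21, -55)), 28306) = Add(Add(Mul(Rational(1, 8), Rational(-1, 10), Add(136, 10)), -76), 28306) = Add(Add(Mul(Rational(1, 8), Rational(-1, 10), 146), -76), 28306) = Add(Add(Rational(-73, 40), -76), 28306) = Add(Rational(-3113, 40), 28306) = Rational(1129127, 40)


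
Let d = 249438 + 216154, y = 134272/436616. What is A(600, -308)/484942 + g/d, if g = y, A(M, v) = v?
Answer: -488645626584/770167141099633 ≈ -0.00063447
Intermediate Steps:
y = 16784/54577 (y = 134272*(1/436616) = 16784/54577 ≈ 0.30753)
g = 16784/54577 ≈ 0.30753
d = 465592
A(600, -308)/484942 + g/d = -308/484942 + (16784/54577)/465592 = -308*1/484942 + (16784/54577)*(1/465592) = -154/242471 + 2098/3176326823 = -488645626584/770167141099633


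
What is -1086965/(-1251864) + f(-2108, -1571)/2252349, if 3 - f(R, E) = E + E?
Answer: 90820801595/104430912168 ≈ 0.86967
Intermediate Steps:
f(R, E) = 3 - 2*E (f(R, E) = 3 - (E + E) = 3 - 2*E)
-1086965/(-1251864) + f(-2108, -1571)/2252349 = -1086965/(-1251864) + (3 - 2*(-1571))/2252349 = -1086965*(-1/1251864) + (3 + 3142)*(1/2252349) = 1086965/1251864 + 3145*(1/2252349) = 1086965/1251864 + 3145/2252349 = 90820801595/104430912168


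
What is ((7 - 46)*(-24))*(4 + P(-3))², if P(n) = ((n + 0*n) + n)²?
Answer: 1497600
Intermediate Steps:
P(n) = 4*n² (P(n) = ((n + 0) + n)² = (n + n)² = (2*n)² = 4*n²)
((7 - 46)*(-24))*(4 + P(-3))² = ((7 - 46)*(-24))*(4 + 4*(-3)²)² = (-39*(-24))*(4 + 4*9)² = 936*(4 + 36)² = 936*40² = 936*1600 = 1497600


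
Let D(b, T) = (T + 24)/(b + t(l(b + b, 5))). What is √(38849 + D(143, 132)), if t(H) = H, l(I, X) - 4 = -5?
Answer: 7*√3996803/71 ≈ 197.10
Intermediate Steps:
l(I, X) = -1 (l(I, X) = 4 - 5 = -1)
D(b, T) = (24 + T)/(-1 + b) (D(b, T) = (T + 24)/(b - 1) = (24 + T)/(-1 + b))
√(38849 + D(143, 132)) = √(38849 + (24 + 132)/(-1 + 143)) = √(38849 + 156/142) = √(38849 + (1/142)*156) = √(38849 + 78/71) = √(2758357/71) = 7*√3996803/71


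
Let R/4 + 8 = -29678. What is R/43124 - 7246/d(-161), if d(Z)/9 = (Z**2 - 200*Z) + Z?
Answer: -7781762083/2811900420 ≈ -2.7674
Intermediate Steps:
d(Z) = -1791*Z + 9*Z**2 (d(Z) = 9*((Z**2 - 200*Z) + Z) = 9*(Z**2 - 199*Z) = -1791*Z + 9*Z**2)
R = -118744 (R = -32 + 4*(-29678) = -32 - 118712 = -118744)
R/43124 - 7246/d(-161) = -118744/43124 - 7246*(-1/(1449*(-199 - 161))) = -118744*1/43124 - 7246/(9*(-161)*(-360)) = -29686/10781 - 7246/521640 = -29686/10781 - 7246*1/521640 = -29686/10781 - 3623/260820 = -7781762083/2811900420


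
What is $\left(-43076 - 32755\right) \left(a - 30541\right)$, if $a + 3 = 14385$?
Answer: $1225353129$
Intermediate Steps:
$a = 14382$ ($a = -3 + 14385 = 14382$)
$\left(-43076 - 32755\right) \left(a - 30541\right) = \left(-43076 - 32755\right) \left(14382 - 30541\right) = \left(-75831\right) \left(-16159\right) = 1225353129$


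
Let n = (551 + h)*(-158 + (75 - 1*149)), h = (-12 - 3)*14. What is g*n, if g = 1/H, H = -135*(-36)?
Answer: -19778/1215 ≈ -16.278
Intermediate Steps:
h = -210 (h = -15*14 = -210)
H = 4860
g = 1/4860 ≈ 0.00020576
n = -79112 (n = (551 - 210)*(-158 + (75 - 1*149)) = 341*(-158 + (75 - 149)) = 341*(-158 - 74) = 341*(-232) = -79112)
g*n = (1/4860)*(-79112) = -19778/1215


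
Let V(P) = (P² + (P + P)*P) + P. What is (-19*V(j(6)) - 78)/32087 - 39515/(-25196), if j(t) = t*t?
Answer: -612560459/808464052 ≈ -0.75768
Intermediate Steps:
j(t) = t²
V(P) = P + 3*P² (V(P) = (P² + (2*P)*P) + P = (P² + 2*P²) + P = 3*P² + P = P + 3*P²)
(-19*V(j(6)) - 78)/32087 - 39515/(-25196) = (-19*6²*(1 + 3*6²) - 78)/32087 - 39515/(-25196) = (-684*(1 + 3*36) - 78)*(1/32087) - 39515*(-1/25196) = (-684*(1 + 108) - 78)*(1/32087) + 39515/25196 = (-684*109 - 78)*(1/32087) + 39515/25196 = (-19*3924 - 78)*(1/32087) + 39515/25196 = (-74556 - 78)*(1/32087) + 39515/25196 = -74634*1/32087 + 39515/25196 = -74634/32087 + 39515/25196 = -612560459/808464052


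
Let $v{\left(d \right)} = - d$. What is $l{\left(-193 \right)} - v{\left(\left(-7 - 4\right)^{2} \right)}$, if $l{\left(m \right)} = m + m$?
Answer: $-265$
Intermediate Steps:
$l{\left(m \right)} = 2 m$
$l{\left(-193 \right)} - v{\left(\left(-7 - 4\right)^{2} \right)} = 2 \left(-193\right) - - \left(-7 - 4\right)^{2} = -386 - - \left(-11\right)^{2} = -386 - \left(-1\right) 121 = -386 - -121 = -386 + 121 = -265$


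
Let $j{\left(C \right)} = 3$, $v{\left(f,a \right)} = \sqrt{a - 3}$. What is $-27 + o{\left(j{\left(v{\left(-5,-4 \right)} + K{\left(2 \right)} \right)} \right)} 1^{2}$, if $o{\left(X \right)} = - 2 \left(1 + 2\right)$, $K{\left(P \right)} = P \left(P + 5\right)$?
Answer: $-33$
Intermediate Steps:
$v{\left(f,a \right)} = \sqrt{-3 + a}$
$K{\left(P \right)} = P \left(5 + P\right)$
$o{\left(X \right)} = -6$ ($o{\left(X \right)} = \left(-2\right) 3 = -6$)
$-27 + o{\left(j{\left(v{\left(-5,-4 \right)} + K{\left(2 \right)} \right)} \right)} 1^{2} = -27 - 6 \cdot 1^{2} = -27 - 6 = -33$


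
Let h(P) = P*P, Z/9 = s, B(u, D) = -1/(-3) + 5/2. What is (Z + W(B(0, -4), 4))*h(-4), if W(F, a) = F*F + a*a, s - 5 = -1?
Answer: 8644/9 ≈ 960.44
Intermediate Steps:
B(u, D) = 17/6 (B(u, D) = -1*(-⅓) + 5*(½) = ⅓ + 5/2 = 17/6)
s = 4 (s = 5 - 1 = 4)
Z = 36 (Z = 9*4 = 36)
W(F, a) = F² + a²
h(P) = P²
(Z + W(B(0, -4), 4))*h(-4) = (36 + ((17/6)² + 4²))*(-4)² = (36 + (289/36 + 16))*16 = (36 + 865/36)*16 = (2161/36)*16 = 8644/9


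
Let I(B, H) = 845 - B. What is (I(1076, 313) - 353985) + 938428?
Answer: 584212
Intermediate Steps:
(I(1076, 313) - 353985) + 938428 = ((845 - 1*1076) - 353985) + 938428 = ((845 - 1076) - 353985) + 938428 = (-231 - 353985) + 938428 = -354216 + 938428 = 584212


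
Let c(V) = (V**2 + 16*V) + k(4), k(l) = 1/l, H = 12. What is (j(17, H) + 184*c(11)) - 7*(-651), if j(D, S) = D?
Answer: 59268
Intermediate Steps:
c(V) = 1/4 + V**2 + 16*V (c(V) = (V**2 + 16*V) + 1/4 = 1/4 + V**2 + 16*V)
(j(17, H) + 184*c(11)) - 7*(-651) = (17 + 184*(1/4 + 11**2 + 16*11)) - 7*(-651) = (17 + 184*(1/4 + 121 + 176)) + 4557 = (17 + 184*(1189/4)) + 4557 = (17 + 54694) + 4557 = 54711 + 4557 = 59268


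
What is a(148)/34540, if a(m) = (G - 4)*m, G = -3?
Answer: -259/8635 ≈ -0.029994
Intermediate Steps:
a(m) = -7*m (a(m) = (-3 - 4)*m = -7*m)
a(148)/34540 = -7*148/34540 = -1036*1/34540 = -259/8635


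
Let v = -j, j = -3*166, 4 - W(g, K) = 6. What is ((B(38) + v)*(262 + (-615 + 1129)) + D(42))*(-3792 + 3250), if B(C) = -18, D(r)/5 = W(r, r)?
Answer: -201878740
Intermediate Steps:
W(g, K) = -2 (W(g, K) = 4 - 1*6 = 4 - 6 = -2)
D(r) = -10 (D(r) = 5*(-2) = -10)
j = -498
v = 498 (v = -1*(-498) = 498)
((B(38) + v)*(262 + (-615 + 1129)) + D(42))*(-3792 + 3250) = ((-18 + 498)*(262 + (-615 + 1129)) - 10)*(-3792 + 3250) = (480*(262 + 514) - 10)*(-542) = (480*776 - 10)*(-542) = (372480 - 10)*(-542) = 372470*(-542) = -201878740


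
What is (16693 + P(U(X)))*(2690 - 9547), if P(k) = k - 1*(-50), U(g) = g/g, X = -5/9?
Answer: -114813608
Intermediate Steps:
X = -5/9 (X = -5*⅑ = -5/9 ≈ -0.55556)
U(g) = 1
P(k) = 50 + k (P(k) = k + 50 = 50 + k)
(16693 + P(U(X)))*(2690 - 9547) = (16693 + (50 + 1))*(2690 - 9547) = (16693 + 51)*(-6857) = 16744*(-6857) = -114813608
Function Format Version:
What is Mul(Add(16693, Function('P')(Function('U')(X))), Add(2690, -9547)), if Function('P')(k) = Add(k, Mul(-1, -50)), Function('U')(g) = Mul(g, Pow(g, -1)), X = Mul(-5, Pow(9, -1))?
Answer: -114813608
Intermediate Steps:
X = Rational(-5, 9) (X = Mul(-5, Rational(1, 9)) = Rational(-5, 9) ≈ -0.55556)
Function('U')(g) = 1
Function('P')(k) = Add(50, k) (Function('P')(k) = Add(k, 50) = Add(50, k))
Mul(Add(16693, Function('P')(Function('U')(X))), Add(2690, -9547)) = Mul(Add(16693, Add(50, 1)), Add(2690, -9547)) = Mul(Add(16693, 51), -6857) = Mul(16744, -6857) = -114813608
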